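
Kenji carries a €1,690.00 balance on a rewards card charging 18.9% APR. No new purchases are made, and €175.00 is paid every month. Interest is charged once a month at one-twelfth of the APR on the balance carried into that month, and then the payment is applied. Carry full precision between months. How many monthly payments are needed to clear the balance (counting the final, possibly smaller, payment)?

11 months

Monthly rate r = 18.9%/12 = 1.575% = 0.01575.
Recurrence: B ← B·(1+r) − €175.00.
Month 1: interest €26.62; balance after payment €1,541.62.
Month 2: interest €24.28; balance after payment €1,390.90.
Closed form: n = −ln(1 − rB₀/P)/ln(1+r) = −ln(0.8479)/ln(1.01575) ≈ 10.558, so the balance reaches zero during payment 11.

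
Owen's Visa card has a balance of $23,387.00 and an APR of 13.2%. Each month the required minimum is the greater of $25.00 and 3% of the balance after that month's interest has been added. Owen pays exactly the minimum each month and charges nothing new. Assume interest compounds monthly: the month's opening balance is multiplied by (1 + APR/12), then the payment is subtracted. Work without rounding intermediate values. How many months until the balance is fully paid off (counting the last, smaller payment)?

Monthly rate r = 13.2%/12 = 1.1% = 0.011.
While 3% of the post-interest balance exceeds $25.00, each month B ← (B·(1+r))·(1 − 0.03), i.e. B shrinks by the factor (1+r)·0.97 = 0.98067.
This holds for months 1–172. Entering month 173 the balance is $814.54; 3% of the post-interest balance is now below $25.00, so the flat $25.00 minimum applies from here.
From month 173 a fixed $25.00 at rate r clears $814.54 in 41 more payments. Total: 172 + 41 = 213 months.

213 months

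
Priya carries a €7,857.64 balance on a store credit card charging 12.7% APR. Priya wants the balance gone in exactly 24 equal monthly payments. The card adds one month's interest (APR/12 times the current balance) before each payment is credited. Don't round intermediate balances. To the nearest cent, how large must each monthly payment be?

Monthly rate r = 12.7%/12 = 1.05833% = 0.0105833.
Level-payment amortization: P = B₀·r / (1 − (1+r)^(−n)) = 7857.64·0.0105833 / (1 − 1.01058^(−24)).
Denominator 1 − (1+r)^(−24) = 0.223272211.
P = 83.16 / 0.223272211 ≈ 372.46.

€372.46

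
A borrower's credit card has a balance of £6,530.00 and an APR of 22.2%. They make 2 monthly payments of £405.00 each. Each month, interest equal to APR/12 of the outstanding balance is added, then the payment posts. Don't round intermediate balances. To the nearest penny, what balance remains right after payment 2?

Monthly rate r = 22.2%/12 = 1.85% = 0.0185.
Each month: B ← B·(1+r) − £405.00.
Month 1: interest £120.80; balance after payment £6,245.81.
Month 2: interest £115.55; balance after payment £5,956.35.

£5,956.35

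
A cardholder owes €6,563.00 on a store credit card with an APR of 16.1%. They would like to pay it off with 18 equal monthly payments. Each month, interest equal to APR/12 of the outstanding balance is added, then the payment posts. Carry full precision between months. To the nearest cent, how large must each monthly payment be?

Monthly rate r = 16.1%/12 = 1.34167% = 0.0134167.
Level-payment amortization: P = B₀·r / (1 − (1+r)^(−n)) = 6563.00·0.0134167 / (1 − 1.01342^(−18)).
Denominator 1 − (1+r)^(−18) = 0.213288975.
P = 88.0536 / 0.213288975 ≈ 412.84.

€412.84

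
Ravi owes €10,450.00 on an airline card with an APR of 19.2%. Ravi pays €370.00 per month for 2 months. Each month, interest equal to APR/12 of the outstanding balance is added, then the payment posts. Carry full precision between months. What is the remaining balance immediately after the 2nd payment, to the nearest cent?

€10,041.16

Monthly rate r = 19.2%/12 = 1.6% = 0.016.
Each month: B ← B·(1+r) − €370.00.
Month 1: interest €167.20; balance after payment €10,247.20.
Month 2: interest €163.96; balance after payment €10,041.16.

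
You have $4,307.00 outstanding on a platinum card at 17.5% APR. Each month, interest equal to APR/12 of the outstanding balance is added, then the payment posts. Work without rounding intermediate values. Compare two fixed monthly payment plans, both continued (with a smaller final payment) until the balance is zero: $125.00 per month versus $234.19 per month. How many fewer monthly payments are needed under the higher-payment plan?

27 fewer payments

Monthly rate r = 17.5%/12 = 1.45833% = 0.0145833.
At $125.00/mo: n = ⌈−ln(1 − rB₀/P)/ln(1+r)⌉ = 49 payments (last $27.62); total interest = total paid − $4,307.00 = $1,720.62.
At $234.19/mo: 22 payments (last $133.27); total interest $744.26.
Payments saved = 49 − 22 = 27.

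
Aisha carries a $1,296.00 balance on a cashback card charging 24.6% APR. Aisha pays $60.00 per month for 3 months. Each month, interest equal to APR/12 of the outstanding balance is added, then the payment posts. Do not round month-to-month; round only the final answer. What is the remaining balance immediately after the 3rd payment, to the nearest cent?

Monthly rate r = 24.6%/12 = 2.05% = 0.0205.
Each month: B ← B·(1+r) − $60.00.
Month 1: interest $26.57; balance after payment $1,262.57.
Month 2: interest $25.88; balance after payment $1,228.45.
Month 3: interest $25.18; balance after payment $1,193.63.

$1,193.63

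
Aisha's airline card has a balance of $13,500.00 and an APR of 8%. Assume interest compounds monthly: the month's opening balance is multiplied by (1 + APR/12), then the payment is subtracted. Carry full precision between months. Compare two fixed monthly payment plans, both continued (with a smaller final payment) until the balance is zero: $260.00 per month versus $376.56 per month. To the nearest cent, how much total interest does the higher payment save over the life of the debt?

Monthly rate r = 8%/12 = 0.666667% = 0.00666667.
At $260.00/mo: n = ⌈−ln(1 − rB₀/P)/ln(1+r)⌉ = 64 payments (last $245.66); total interest = total paid − $13,500.00 = $3,125.66.
At $376.56/mo: 42 payments (last $39.97); total interest $1,978.93.
Interest saved = $3,125.66 − $1,978.93 = $1,146.73.

$1,146.73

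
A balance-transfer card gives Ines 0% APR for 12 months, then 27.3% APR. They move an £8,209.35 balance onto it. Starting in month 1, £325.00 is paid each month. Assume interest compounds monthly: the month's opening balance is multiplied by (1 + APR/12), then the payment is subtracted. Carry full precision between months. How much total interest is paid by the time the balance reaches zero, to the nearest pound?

£878

Promo months 1–12 at r₀ = 0%/12 = 0; months 13+ at r₁ = 27.3%/12 = 0.02275.
After month 12 (no interest yet): B = £8,209.35 − 12·£325.00 = £4,309.35.
Then at r₁ with £325.00/mo: n₂ = −ln(1 − r₁·B/P)/ln(1+r₁) ≈ 15.96 → 16 more payments.
Total paid = 27·£325.00 + £312.42 = £9,087.42; interest = £9,087.42 − £8,209.35 = £878.07.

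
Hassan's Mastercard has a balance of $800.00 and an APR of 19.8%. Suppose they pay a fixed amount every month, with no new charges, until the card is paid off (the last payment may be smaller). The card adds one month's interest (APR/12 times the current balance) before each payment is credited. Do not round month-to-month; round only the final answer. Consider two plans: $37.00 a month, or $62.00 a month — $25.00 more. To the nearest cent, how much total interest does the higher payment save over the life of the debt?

$90.48

Monthly rate r = 19.8%/12 = 1.65% = 0.0165.
At $37.00/mo: n = ⌈−ln(1 − rB₀/P)/ln(1+r)⌉ = 27 payments (last $35.58); total interest = total paid − $800.00 = $197.58.
At $62.00/mo: 15 payments (last $39.10); total interest $107.10.
Interest saved = $197.58 − $107.10 = $90.48.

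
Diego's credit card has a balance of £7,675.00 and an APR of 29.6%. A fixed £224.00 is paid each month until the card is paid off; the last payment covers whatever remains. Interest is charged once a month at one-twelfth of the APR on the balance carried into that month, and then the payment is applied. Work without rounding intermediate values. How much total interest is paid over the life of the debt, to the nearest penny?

Monthly rate r = 29.6%/12 = 2.46667% = 0.0246667.
Payoff takes n = ⌈−ln(1 − rB₀/P)/ln(1+r)⌉ = ⌈76.553⌉ = 77 payments; the last is £124.48.
Total paid = 76·£224.00 + £124.48 = £17,148.48.
Total interest = total paid − principal = £17,148.48 − £7,675.00 = £9,473.48.

£9,473.48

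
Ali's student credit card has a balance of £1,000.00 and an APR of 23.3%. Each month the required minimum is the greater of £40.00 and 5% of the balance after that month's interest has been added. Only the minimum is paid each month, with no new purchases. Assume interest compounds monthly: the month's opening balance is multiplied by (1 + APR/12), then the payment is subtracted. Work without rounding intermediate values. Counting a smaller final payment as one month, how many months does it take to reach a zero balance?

33 months

Monthly rate r = 23.3%/12 = 1.94167% = 0.0194167.
While 5% of the post-interest balance exceeds £40.00, each month B ← (B·(1+r))·(1 − 0.05), i.e. B shrinks by the factor (1+r)·0.95 = 0.96845.
This holds for months 1–8. Entering month 9 the balance is £773.75; 5% of the post-interest balance is now below £40.00, so the flat £40.00 minimum applies from here.
From month 9 a fixed £40.00 at rate r clears £773.75 in 25 more payments. Total: 8 + 25 = 33 months.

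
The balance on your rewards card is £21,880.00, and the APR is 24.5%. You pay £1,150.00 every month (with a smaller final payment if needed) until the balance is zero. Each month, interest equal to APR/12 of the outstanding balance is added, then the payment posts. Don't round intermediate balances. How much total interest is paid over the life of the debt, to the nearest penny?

£6,103.37

Monthly rate r = 24.5%/12 = 2.04167% = 0.0204167.
Payoff takes n = ⌈−ln(1 − rB₀/P)/ln(1+r)⌉ = ⌈24.331⌉ = 25 payments; the last is £383.37.
Total paid = 24·£1,150.00 + £383.37 = £27,983.37.
Total interest = total paid − principal = £27,983.37 − £21,880.00 = £6,103.37.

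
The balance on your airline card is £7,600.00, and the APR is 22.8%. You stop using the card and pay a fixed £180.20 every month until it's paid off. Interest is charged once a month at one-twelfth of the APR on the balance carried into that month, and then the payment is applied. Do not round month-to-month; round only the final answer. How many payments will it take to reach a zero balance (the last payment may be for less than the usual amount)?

Monthly rate r = 22.8%/12 = 1.9% = 0.019.
Recurrence: B ← B·(1+r) − £180.20.
Month 1: interest £144.40; balance after payment £7,564.20.
Month 2: interest £143.72; balance after payment £7,527.72.
Closed form: n = −ln(1 − rB₀/P)/ln(1+r) = −ln(0.19867)/ln(1.019) ≈ 85.864, so the balance reaches zero during payment 86.

86 payments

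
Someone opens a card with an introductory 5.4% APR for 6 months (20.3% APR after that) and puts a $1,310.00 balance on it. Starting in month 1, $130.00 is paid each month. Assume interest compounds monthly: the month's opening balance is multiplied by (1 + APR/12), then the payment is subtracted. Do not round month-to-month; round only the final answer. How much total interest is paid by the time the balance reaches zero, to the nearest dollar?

Promo months 1–6 at r₀ = 5.4%/12 = 0.0045; months 7+ at r₁ = 20.3%/12 = 0.0169167.
After month 6: iterate B ← B·(1+r₀) − $130.00 for 6 months → $556.94.
Then at r₁ with $130.00/mo: n₂ = −ln(1 − r₁·B/P)/ln(1+r₁) ≈ 4.48 → 5 more payments.
Total paid = 10·$130.00 + $63.30 = $1,363.30; interest = $1,363.30 − $1,310.00 = $53.30.

$53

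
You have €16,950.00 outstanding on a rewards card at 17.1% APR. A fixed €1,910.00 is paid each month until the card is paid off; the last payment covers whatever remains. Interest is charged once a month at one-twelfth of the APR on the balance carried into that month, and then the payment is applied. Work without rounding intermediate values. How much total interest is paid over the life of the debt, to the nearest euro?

€1,304

Monthly rate r = 17.1%/12 = 1.425% = 0.01425.
Payoff takes n = ⌈−ln(1 − rB₀/P)/ln(1+r)⌉ = ⌈9.555⌉ = 10 payments; the last is €1,063.79.
Total paid = 9·€1,910.00 + €1,063.79 = €18,253.79.
Total interest = total paid − principal = €18,253.79 − €16,950.00 = €1,303.79.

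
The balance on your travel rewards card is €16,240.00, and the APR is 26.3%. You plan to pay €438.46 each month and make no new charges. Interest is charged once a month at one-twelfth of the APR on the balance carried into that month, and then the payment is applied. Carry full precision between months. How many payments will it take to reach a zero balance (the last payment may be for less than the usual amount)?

78 months

Monthly rate r = 26.3%/12 = 2.19167% = 0.0219167.
Recurrence: B ← B·(1+r) − €438.46.
Month 1: interest €355.93; balance after payment €16,157.47.
Month 2: interest €354.12; balance after payment €16,073.12.
Closed form: n = −ln(1 − rB₀/P)/ln(1+r) = −ln(0.18823)/ln(1.02192) ≈ 77.033, so the balance reaches zero during payment 78.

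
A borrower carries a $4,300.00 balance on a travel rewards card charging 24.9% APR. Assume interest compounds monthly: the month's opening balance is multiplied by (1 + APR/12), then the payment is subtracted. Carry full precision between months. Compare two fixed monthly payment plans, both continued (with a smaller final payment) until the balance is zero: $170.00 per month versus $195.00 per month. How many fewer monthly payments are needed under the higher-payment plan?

Monthly rate r = 24.9%/12 = 2.075% = 0.02075.
At $170.00/mo: n = ⌈−ln(1 − rB₀/P)/ln(1+r)⌉ = 37 payments (last $39.84); total interest = total paid − $4,300.00 = $1,859.84.
At $195.00/mo: 30 payments (last $153.14); total interest $1,508.14.
Payments saved = 37 − 30 = 7.

7 fewer payments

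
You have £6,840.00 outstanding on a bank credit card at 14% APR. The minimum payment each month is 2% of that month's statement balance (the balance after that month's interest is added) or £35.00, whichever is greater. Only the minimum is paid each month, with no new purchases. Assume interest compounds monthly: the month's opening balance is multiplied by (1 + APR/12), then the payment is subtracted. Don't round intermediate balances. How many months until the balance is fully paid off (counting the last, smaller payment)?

Monthly rate r = 14%/12 = 1.16667% = 0.0116667.
While 2% of the post-interest balance exceeds £35.00, each month B ← (B·(1+r))·(1 − 0.02), i.e. B shrinks by the factor (1+r)·0.98 = 0.99143.
This holds for months 1–160. Entering month 161 the balance is £1,726.71; 2% of the post-interest balance is now below £35.00, so the flat £35.00 minimum applies from here.
From month 161 a fixed £35.00 at rate r clears £1,726.71 in 74 more payments. Total: 160 + 74 = 234 months.

234 months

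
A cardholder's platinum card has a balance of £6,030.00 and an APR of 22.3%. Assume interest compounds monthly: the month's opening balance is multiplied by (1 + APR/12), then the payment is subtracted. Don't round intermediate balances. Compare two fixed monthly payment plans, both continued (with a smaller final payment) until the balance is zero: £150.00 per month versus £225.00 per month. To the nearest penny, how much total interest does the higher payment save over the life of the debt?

Monthly rate r = 22.3%/12 = 1.85833% = 0.0185833.
At £150.00/mo: n = ⌈−ln(1 − rB₀/P)/ln(1+r)⌉ = 75 payments (last £98.22); total interest = total paid − £6,030.00 = £5,168.22.
At £225.00/mo: 38 payments (last £97.64); total interest £2,392.64.
Interest saved = £5,168.22 − £2,392.64 = £2,775.58.

£2,775.58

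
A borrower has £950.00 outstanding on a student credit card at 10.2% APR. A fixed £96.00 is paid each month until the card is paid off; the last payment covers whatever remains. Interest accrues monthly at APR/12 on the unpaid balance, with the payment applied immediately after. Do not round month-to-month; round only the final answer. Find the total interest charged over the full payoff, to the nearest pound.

Monthly rate r = 10.2%/12 = 0.85% = 0.0085.
Payoff takes n = ⌈−ln(1 − rB₀/P)/ln(1+r)⌉ = ⌈10.381⌉ = 11 payments; the last is £36.65.
Total paid = 10·£96.00 + £36.65 = £996.65.
Total interest = total paid − principal = £996.65 − £950.00 = £46.65.

£47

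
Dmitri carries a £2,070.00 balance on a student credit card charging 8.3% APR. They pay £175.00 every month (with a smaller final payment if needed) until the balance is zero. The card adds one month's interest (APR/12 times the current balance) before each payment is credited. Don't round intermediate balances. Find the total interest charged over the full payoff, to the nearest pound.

£97

Monthly rate r = 8.3%/12 = 0.691667% = 0.00691667.
Payoff takes n = ⌈−ln(1 − rB₀/P)/ln(1+r)⌉ = ⌈12.383⌉ = 13 payments; the last is £67.20.
Total paid = 12·£175.00 + £67.20 = £2,167.20.
Total interest = total paid − principal = £2,167.20 − £2,070.00 = £97.20.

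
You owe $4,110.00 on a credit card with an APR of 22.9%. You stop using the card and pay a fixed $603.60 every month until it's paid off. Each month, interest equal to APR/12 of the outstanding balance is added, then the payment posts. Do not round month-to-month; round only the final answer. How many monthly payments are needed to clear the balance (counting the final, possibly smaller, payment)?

8 payments

Monthly rate r = 22.9%/12 = 1.90833% = 0.0190833.
Recurrence: B ← B·(1+r) − $603.60.
Month 1: interest $78.43; balance after payment $3,584.83.
Month 2: interest $68.41; balance after payment $3,049.64.
Closed form: n = −ln(1 − rB₀/P)/ln(1+r) = −ln(0.87006)/ln(1.01908) ≈ 7.363, so the balance reaches zero during payment 8.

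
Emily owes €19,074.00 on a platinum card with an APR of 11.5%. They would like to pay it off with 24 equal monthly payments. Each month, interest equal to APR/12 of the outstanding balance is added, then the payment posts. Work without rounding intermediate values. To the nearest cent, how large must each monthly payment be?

Monthly rate r = 11.5%/12 = 0.958333% = 0.00958333.
Level-payment amortization: P = B₀·r / (1 − (1+r)^(−n)) = 19074.00·0.00958333 / (1 − 1.00958^(−24)).
Denominator 1 − (1+r)^(−24) = 0.204595833.
P = 182.792 / 0.204595833 ≈ 893.43.

€893.43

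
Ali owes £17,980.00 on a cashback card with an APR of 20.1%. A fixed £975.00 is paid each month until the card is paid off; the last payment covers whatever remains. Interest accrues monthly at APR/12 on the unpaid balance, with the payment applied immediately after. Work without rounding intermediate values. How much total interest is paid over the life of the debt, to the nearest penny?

Monthly rate r = 20.1%/12 = 1.675% = 0.01675.
Payoff takes n = ⌈−ln(1 − rB₀/P)/ln(1+r)⌉ = ⌈22.241⌉ = 23 payments; the last is £236.52.
Total paid = 22·£975.00 + £236.52 = £21,686.52.
Total interest = total paid − principal = £21,686.52 − £17,980.00 = £3,706.52.

£3,706.52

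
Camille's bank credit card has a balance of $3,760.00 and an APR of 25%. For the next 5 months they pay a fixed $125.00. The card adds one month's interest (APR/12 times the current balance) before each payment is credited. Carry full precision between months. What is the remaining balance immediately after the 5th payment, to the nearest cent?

$3,516.74

Monthly rate r = 25%/12 = 2.08333% = 0.0208333.
Each month: B ← B·(1+r) − $125.00.
Month 1: interest $78.33; balance after payment $3,713.33.
Month 2: interest $77.36; balance after payment $3,665.69.
Month 3: interest $76.37; balance after payment $3,617.06.
Month 4: interest $75.36; balance after payment $3,567.42.
Month 5: interest $74.32; balance after payment $3,516.74.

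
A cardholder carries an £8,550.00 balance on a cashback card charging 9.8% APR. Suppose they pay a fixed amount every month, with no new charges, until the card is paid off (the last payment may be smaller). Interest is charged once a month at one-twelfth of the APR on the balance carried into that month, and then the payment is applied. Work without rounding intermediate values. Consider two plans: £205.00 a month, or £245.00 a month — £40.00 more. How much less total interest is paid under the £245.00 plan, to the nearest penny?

£390.84

Monthly rate r = 9.8%/12 = 0.816667% = 0.00816667.
At £205.00/mo: n = ⌈−ln(1 − rB₀/P)/ln(1+r)⌉ = 52 payments (last £41.25); total interest = total paid − £8,550.00 = £1,946.25.
At £245.00/mo: 42 payments (last £60.41); total interest £1,555.41.
Interest saved = £1,946.25 − £1,555.41 = £390.84.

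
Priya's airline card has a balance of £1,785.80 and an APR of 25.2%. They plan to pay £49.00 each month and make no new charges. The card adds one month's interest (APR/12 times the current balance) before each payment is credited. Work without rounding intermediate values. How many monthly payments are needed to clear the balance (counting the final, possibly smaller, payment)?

70 months

Monthly rate r = 25.2%/12 = 2.1% = 0.021.
Recurrence: B ← B·(1+r) − £49.00.
Month 1: interest £37.50; balance after payment £1,774.30.
Month 2: interest £37.26; balance after payment £1,762.56.
Closed form: n = −ln(1 − rB₀/P)/ln(1+r) = −ln(0.23466)/ln(1.021) ≈ 69.752, so the balance reaches zero during payment 70.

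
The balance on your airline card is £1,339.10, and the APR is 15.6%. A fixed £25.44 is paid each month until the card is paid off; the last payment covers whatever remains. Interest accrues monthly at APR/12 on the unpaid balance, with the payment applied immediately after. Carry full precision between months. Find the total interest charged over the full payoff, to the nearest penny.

Monthly rate r = 15.6%/12 = 1.3% = 0.013.
Payoff takes n = ⌈−ln(1 − rB₀/P)/ln(1+r)⌉ = ⌈89.262⌉ = 90 payments; the last is £6.69.
Total paid = 89·£25.44 + £6.69 = £2,270.85.
Total interest = total paid − principal = £2,270.85 − £1,339.10 = £931.75.

£931.75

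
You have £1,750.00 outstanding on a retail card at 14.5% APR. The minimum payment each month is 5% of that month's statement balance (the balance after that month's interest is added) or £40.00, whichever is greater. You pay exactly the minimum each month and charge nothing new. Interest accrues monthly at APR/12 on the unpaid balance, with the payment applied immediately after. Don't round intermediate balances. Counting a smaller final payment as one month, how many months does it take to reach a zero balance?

43 months

Monthly rate r = 14.5%/12 = 1.20833% = 0.0120833.
While 5% of the post-interest balance exceeds £40.00, each month B ← (B·(1+r))·(1 − 0.05), i.e. B shrinks by the factor (1+r)·0.95 = 0.96148.
This holds for months 1–21. Entering month 22 the balance is £766.96; 5% of the post-interest balance is now below £40.00, so the flat £40.00 minimum applies from here.
From month 22 a fixed £40.00 at rate r clears £766.96 in 22 more payments. Total: 21 + 22 = 43 months.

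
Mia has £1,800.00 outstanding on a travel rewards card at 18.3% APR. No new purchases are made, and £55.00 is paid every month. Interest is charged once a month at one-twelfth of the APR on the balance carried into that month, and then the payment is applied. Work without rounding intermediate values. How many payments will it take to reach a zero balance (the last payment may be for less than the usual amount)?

Monthly rate r = 18.3%/12 = 1.525% = 0.01525.
Recurrence: B ← B·(1+r) − £55.00.
Month 1: interest £27.45; balance after payment £1,772.45.
Month 2: interest £27.03; balance after payment £1,744.48.
Closed form: n = −ln(1 − rB₀/P)/ln(1+r) = −ln(0.50091)/ln(1.01525) ≈ 45.678, so the balance reaches zero during payment 46.

46 payments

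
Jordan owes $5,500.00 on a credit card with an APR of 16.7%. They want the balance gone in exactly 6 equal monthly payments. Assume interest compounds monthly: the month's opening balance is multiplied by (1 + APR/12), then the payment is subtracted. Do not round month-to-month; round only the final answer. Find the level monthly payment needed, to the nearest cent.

$961.83

Monthly rate r = 16.7%/12 = 1.39167% = 0.0139167.
Level-payment amortization: P = B₀·r / (1 − (1+r)^(−n)) = 5500.00·0.0139167 / (1 − 1.01392^(−6)).
Denominator 1 − (1+r)^(−6) = 0.0795791925.
P = 76.5417 / 0.0795791925 ≈ 961.83.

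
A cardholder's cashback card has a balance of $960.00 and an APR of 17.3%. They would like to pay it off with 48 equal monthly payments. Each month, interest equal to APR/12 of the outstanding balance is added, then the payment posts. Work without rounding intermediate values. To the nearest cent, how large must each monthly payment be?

$27.85

Monthly rate r = 17.3%/12 = 1.44167% = 0.0144167.
Level-payment amortization: P = B₀·r / (1 − (1+r)^(−n)) = 960.00·0.0144167 / (1 − 1.01442^(−48)).
Denominator 1 − (1+r)^(−48) = 0.496946757.
P = 13.84 / 0.496946757 ≈ 27.85.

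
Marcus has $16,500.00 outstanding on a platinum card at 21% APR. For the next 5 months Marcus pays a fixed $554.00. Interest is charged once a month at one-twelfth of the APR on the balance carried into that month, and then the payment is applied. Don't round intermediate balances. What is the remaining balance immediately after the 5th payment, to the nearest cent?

$15,126.51

Monthly rate r = 21%/12 = 1.75% = 0.0175.
Each month: B ← B·(1+r) − $554.00.
Month 1: interest $288.75; balance after payment $16,234.75.
Month 2: interest $284.11; balance after payment $15,964.86.
Month 3: interest $279.39; balance after payment $15,690.24.
Month 4: interest $274.58; balance after payment $15,410.82.
Month 5: interest $269.69; balance after payment $15,126.51.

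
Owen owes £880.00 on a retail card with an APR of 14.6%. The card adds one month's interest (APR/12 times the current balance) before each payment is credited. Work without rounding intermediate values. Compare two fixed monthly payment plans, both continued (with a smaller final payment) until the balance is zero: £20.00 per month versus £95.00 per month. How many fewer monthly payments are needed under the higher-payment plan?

Monthly rate r = 14.6%/12 = 1.21667% = 0.0121667.
At £20.00/mo: n = ⌈−ln(1 − rB₀/P)/ln(1+r)⌉ = 64 payments (last £7.57); total interest = total paid − £880.00 = £387.57.
At £95.00/mo: 10 payments (last £84.39); total interest £59.39.
Payments saved = 64 − 10 = 54.

54 fewer payments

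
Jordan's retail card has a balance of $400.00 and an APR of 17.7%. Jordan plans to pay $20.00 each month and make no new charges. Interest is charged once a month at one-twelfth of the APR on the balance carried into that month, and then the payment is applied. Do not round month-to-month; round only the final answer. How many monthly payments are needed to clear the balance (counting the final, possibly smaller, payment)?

Monthly rate r = 17.7%/12 = 1.475% = 0.01475.
Recurrence: B ← B·(1+r) − $20.00.
Month 1: interest $5.90; balance after payment $385.90.
Month 2: interest $5.69; balance after payment $371.59.
Closed form: n = −ln(1 − rB₀/P)/ln(1+r) = −ln(0.705)/ln(1.01475) ≈ 23.873, so the balance reaches zero during payment 24.

24 payments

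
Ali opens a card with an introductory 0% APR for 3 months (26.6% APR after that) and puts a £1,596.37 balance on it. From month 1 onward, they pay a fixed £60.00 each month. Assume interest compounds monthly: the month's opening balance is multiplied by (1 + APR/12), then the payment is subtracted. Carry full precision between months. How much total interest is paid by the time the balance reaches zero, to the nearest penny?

£611.07

Promo months 1–3 at r₀ = 0%/12 = 0; months 4+ at r₁ = 26.6%/12 = 0.0221667.
After month 3 (no interest yet): B = £1,596.37 − 3·£60.00 = £1,416.37.
Then at r₁ with £60.00/mo: n₂ = −ln(1 − r₁·B/P)/ln(1+r₁) ≈ 33.79 → 34 more payments.
Total paid = 36·£60.00 + £47.44 = £2,207.44; interest = £2,207.44 − £1,596.37 = £611.07.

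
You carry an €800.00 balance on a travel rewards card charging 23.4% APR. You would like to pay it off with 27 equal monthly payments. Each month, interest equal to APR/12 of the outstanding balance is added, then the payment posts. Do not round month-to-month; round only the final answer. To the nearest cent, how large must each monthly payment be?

€38.39

Monthly rate r = 23.4%/12 = 1.95% = 0.0195.
Level-payment amortization: P = B₀·r / (1 − (1+r)^(−n)) = 800.00·0.0195 / (1 − 1.0195^(−27)).
Denominator 1 − (1+r)^(−27) = 0.406330432.
P = 15.6 / 0.406330432 ≈ 38.39.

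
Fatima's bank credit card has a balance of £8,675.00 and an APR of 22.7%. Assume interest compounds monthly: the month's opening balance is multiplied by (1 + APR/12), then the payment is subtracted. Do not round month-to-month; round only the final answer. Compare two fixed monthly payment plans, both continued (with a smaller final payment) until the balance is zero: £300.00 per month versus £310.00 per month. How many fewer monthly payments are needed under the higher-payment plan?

2 fewer payments

Monthly rate r = 22.7%/12 = 1.89167% = 0.0189167.
At £300.00/mo: n = ⌈−ln(1 − rB₀/P)/ln(1+r)⌉ = 43 payments (last £77.37); total interest = total paid − £8,675.00 = £4,002.37.
At £310.00/mo: 41 payments (last £67.76); total interest £3,792.76.
Payments saved = 43 − 41 = 2.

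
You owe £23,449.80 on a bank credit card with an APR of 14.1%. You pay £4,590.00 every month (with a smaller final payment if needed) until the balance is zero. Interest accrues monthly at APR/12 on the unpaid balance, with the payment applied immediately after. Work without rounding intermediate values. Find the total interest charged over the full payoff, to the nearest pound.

Monthly rate r = 14.1%/12 = 1.175% = 0.01175.
Payoff takes n = ⌈−ln(1 − rB₀/P)/ln(1+r)⌉ = ⌈5.300⌉ = 6 payments; the last is £1,380.57.
Total paid = 5·£4,590.00 + £1,380.57 = £24,330.57.
Total interest = total paid − principal = £24,330.57 − £23,449.80 = £880.77.

£881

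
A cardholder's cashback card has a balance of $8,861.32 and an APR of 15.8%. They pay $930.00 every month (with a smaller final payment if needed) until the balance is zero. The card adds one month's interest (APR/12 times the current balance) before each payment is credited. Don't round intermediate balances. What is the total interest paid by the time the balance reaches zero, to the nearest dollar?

Monthly rate r = 15.8%/12 = 1.31667% = 0.0131667.
Payoff takes n = ⌈−ln(1 − rB₀/P)/ln(1+r)⌉ = ⌈10.248⌉ = 11 payments; the last is $231.86.
Total paid = 10·$930.00 + $231.86 = $9,531.86.
Total interest = total paid − principal = $9,531.86 − $8,861.32 = $670.54.

$671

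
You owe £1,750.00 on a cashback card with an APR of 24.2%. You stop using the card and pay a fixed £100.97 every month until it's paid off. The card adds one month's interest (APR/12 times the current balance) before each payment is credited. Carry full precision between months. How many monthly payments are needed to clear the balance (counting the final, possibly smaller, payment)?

Monthly rate r = 24.2%/12 = 2.01667% = 0.0201667.
Recurrence: B ← B·(1+r) − £100.97.
Month 1: interest £35.29; balance after payment £1,684.32.
Month 2: interest £33.97; balance after payment £1,617.32.
Closed form: n = −ln(1 − rB₀/P)/ln(1+r) = −ln(0.65047)/ln(1.02017) ≈ 21.539, so the balance reaches zero during payment 22.

22 months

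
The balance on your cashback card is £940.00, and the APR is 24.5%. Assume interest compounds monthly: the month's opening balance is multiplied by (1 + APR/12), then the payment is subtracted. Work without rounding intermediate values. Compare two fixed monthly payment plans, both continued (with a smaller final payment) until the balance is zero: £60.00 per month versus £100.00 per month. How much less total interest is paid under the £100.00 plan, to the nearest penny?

£89.76

Monthly rate r = 24.5%/12 = 2.04167% = 0.0204167.
At £60.00/mo: n = ⌈−ln(1 − rB₀/P)/ln(1+r)⌉ = 20 payments (last £4.34); total interest = total paid − £940.00 = £204.34.
At £100.00/mo: 11 payments (last £54.58); total interest £114.58.
Interest saved = £204.34 − £114.58 = £89.76.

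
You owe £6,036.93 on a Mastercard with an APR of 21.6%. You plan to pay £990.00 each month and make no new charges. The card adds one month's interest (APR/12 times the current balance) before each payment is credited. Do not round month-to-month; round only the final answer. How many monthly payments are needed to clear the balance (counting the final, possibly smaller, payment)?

Monthly rate r = 21.6%/12 = 1.8% = 0.018.
Recurrence: B ← B·(1+r) − £990.00.
Month 1: interest £108.66; balance after payment £5,155.59.
Month 2: interest £92.80; balance after payment £4,258.40.
Closed form: n = −ln(1 − rB₀/P)/ln(1+r) = −ln(0.89024)/ln(1.018) ≈ 6.517, so the balance reaches zero during payment 7.

7 months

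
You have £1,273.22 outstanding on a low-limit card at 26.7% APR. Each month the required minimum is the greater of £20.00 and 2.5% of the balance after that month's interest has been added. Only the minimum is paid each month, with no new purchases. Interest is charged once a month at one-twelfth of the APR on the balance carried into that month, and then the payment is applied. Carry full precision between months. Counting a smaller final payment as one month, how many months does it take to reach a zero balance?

240 months

Monthly rate r = 26.7%/12 = 2.225% = 0.02225.
While 2.5% of the post-interest balance exceeds £20.00, each month B ← (B·(1+r))·(1 − 0.025), i.e. B shrinks by the factor (1+r)·0.975 = 0.99669.
This holds for months 1–147. Entering month 148 the balance is £782.49; 2.5% of the post-interest balance is now below £20.00, so the flat £20.00 minimum applies from here.
From month 148 a fixed £20.00 at rate r clears £782.49 in 93 more payments. Total: 147 + 93 = 240 months.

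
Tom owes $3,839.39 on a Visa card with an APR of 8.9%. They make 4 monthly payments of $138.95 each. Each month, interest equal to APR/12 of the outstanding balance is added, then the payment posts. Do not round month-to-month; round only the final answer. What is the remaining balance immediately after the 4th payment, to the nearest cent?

Monthly rate r = 8.9%/12 = 0.741667% = 0.00741667.
Each month: B ← B·(1+r) − $138.95.
Month 1: interest $28.48; balance after payment $3,728.92.
Month 2: interest $27.66; balance after payment $3,617.62.
Month 3: interest $26.83; balance after payment $3,505.50.
Month 4: interest $26.00; balance after payment $3,392.55.

$3,392.55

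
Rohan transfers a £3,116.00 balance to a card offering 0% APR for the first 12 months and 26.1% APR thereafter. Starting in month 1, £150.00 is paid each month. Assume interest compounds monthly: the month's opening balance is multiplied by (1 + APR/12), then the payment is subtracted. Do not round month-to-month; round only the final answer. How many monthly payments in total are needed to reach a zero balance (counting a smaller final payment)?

22 months

Promo months 1–12 at r₀ = 0%/12 = 0; months 13+ at r₁ = 26.1%/12 = 0.02175.
After month 12 (no interest yet): B = £3,116.00 − 12·£150.00 = £1,316.00.
Then at r₁ with £150.00/mo: n₂ = −ln(1 − r₁·B/P)/ln(1+r₁) ≈ 9.84 → 10 more payments.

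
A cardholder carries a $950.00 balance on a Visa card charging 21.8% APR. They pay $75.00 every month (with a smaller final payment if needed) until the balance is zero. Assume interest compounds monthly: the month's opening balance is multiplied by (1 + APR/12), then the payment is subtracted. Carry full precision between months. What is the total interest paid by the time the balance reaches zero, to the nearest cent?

$139.57

Monthly rate r = 21.8%/12 = 1.81667% = 0.0181667.
Payoff takes n = ⌈−ln(1 − rB₀/P)/ln(1+r)⌉ = ⌈14.525⌉ = 15 payments; the last is $39.57.
Total paid = 14·$75.00 + $39.57 = $1,089.57.
Total interest = total paid − principal = $1,089.57 − $950.00 = $139.57.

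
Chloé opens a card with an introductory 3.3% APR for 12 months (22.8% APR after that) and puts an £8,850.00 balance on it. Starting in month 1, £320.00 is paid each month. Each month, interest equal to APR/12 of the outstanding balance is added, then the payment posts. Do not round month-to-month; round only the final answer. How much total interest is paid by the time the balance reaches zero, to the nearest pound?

£1,338

Promo months 1–12 at r₀ = 3.3%/12 = 0.00275; months 13+ at r₁ = 22.8%/12 = 0.019.
After month 12: iterate B ← B·(1+r₀) − £320.00 for 12 months → £5,247.89.
Then at r₁ with £320.00/mo: n₂ = −ln(1 − r₁·B/P)/ln(1+r₁) ≈ 19.84 → 20 more payments.
Total paid = 31·£320.00 + £268.40 = £10,188.40; interest = £10,188.40 − £8,850.00 = £1,338.40.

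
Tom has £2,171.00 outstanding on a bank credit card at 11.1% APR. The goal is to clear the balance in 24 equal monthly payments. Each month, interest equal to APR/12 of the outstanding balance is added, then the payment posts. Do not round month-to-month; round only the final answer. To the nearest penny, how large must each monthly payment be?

£101.29

Monthly rate r = 11.1%/12 = 0.925% = 0.00925.
Level-payment amortization: P = B₀·r / (1 − (1+r)^(−n)) = 2171.00·0.00925 / (1 − 1.00925^(−24)).
Denominator 1 − (1+r)^(−24) = 0.198266915.
P = 20.0817 / 0.198266915 ≈ 101.29.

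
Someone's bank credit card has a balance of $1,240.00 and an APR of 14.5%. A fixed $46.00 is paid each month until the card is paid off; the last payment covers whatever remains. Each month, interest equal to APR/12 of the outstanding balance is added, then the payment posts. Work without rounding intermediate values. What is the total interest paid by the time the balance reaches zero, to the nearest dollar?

$269

Monthly rate r = 14.5%/12 = 1.20833% = 0.0120833.
Payoff takes n = ⌈−ln(1 − rB₀/P)/ln(1+r)⌉ = ⌈32.813⌉ = 33 payments; the last is $37.45.
Total paid = 32·$46.00 + $37.45 = $1,509.45.
Total interest = total paid − principal = $1,509.45 − $1,240.00 = $269.45.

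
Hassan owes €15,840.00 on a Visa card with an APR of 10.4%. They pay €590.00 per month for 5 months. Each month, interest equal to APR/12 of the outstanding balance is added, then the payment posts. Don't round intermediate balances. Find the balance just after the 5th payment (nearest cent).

Monthly rate r = 10.4%/12 = 0.866667% = 0.00866667.
Each month: B ← B·(1+r) − €590.00.
Month 1: interest €137.28; balance after payment €15,387.28.
Month 2: interest €133.36; balance after payment €14,930.64.
Month 3: interest €129.40; balance after payment €14,470.04.
Month 4: interest €125.41; balance after payment €14,005.44.
Month 5: interest €121.38; balance after payment €13,536.82.

€13,536.82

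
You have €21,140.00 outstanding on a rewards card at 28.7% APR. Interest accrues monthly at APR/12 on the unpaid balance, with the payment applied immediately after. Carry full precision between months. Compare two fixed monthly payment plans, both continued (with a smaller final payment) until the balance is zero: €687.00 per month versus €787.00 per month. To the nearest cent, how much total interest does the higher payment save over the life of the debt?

€4,460.53

Monthly rate r = 28.7%/12 = 2.39167% = 0.0239167.
At €687.00/mo: n = ⌈−ln(1 − rB₀/P)/ln(1+r)⌉ = 57 payments (last €235.89); total interest = total paid − €21,140.00 = €17,567.89.
At €787.00/mo: 44 payments (last €406.36); total interest €13,107.36.
Interest saved = €17,567.89 − €13,107.36 = €4,460.53.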